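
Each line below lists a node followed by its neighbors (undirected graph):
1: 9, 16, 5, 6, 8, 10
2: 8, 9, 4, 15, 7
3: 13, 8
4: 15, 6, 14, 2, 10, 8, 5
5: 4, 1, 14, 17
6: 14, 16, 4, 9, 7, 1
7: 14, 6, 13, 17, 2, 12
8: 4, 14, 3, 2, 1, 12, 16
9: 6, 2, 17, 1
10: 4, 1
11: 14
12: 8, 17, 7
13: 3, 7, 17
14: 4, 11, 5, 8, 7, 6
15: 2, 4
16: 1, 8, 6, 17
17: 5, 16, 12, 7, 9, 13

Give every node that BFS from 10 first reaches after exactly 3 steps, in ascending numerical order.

Level 0: 10
Level 1: 1, 4
Level 2: 2, 5, 6, 8, 9, 14, 15, 16
Level 3: 3, 7, 11, 12, 17
Level 4: 13

3, 7, 11, 12, 17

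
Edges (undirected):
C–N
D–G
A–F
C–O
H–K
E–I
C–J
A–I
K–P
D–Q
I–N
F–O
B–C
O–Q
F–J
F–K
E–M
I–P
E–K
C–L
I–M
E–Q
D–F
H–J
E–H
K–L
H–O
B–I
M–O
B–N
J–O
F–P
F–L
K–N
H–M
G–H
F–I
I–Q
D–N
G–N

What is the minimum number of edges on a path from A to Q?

Level 0: A
Level 1: F, I
Level 2: B, D, E, J, K, L, M, N, O, P, Q
Level 3: C, G, H
Q first appears at level 2.

2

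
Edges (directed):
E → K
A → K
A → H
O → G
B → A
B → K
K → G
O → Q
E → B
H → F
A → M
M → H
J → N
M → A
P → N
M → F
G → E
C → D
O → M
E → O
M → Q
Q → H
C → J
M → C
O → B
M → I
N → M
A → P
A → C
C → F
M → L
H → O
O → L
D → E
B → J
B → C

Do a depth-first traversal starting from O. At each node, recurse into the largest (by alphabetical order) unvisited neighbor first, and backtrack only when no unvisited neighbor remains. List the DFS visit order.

O Q H F M L I C J N D E K G B A P

Visit O
O → Q
Q → H
H → F
O → M
M → L
M → I
M → C
C → J
J → N
C → D
D → E
E → K
K → G
E → B
B → A
A → P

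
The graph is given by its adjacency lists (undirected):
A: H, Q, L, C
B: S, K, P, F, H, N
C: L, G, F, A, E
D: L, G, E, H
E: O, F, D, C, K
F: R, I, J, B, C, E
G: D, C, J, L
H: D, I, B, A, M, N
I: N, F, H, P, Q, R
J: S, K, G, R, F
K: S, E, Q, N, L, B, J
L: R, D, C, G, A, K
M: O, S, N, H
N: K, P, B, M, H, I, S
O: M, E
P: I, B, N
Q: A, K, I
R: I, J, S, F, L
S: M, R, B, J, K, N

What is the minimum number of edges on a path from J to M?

Level 0: J
Level 1: F, G, K, R, S
Level 2: B, C, D, E, I, L, M, N, Q
Level 3: A, H, O, P
M first appears at level 2.

2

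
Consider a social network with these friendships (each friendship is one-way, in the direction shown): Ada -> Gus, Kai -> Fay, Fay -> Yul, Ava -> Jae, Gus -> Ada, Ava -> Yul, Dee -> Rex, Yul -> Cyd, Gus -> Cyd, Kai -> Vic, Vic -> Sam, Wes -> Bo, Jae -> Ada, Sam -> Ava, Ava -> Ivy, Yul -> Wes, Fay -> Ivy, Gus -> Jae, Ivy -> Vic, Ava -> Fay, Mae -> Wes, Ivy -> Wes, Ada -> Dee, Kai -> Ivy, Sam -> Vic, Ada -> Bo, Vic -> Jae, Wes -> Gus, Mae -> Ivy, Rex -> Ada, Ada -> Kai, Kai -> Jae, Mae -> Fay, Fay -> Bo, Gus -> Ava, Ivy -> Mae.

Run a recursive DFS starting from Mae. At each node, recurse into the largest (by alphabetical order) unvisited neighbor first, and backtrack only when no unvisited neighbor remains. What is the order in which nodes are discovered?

Mae Wes Gus Jae Ada Kai Vic Sam Ava Yul Cyd Ivy Fay Bo Dee Rex

Visit Mae
Mae → Wes
Wes → Gus
Gus → Jae
Jae → Ada
Ada → Kai
Kai → Vic
Vic → Sam
Sam → Ava
Ava → Yul
Yul → Cyd
Ava → Ivy
Ava → Fay
Fay → Bo
Ada → Dee
Dee → Rex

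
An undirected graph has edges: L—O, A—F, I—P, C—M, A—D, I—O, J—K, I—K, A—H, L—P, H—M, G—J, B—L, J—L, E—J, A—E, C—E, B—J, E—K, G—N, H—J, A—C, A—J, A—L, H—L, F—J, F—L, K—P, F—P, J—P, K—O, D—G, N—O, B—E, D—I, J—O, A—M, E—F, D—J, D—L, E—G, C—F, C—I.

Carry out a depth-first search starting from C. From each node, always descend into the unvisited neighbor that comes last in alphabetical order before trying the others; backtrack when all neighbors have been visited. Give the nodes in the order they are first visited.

Visit C
C → M
M → H
H → L
L → P
P → K
K → O
O → N
N → G
G → J
J → F
F → E
E → B
E → A
A → D
D → I

C M H L P K O N G J F E B A D I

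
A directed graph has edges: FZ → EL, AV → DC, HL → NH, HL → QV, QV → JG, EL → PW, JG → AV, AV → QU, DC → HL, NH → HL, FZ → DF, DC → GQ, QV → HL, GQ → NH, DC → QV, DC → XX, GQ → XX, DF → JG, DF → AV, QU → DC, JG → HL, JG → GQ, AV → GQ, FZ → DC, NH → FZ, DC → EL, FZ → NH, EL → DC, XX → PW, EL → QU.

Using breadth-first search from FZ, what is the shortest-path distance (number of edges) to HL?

Level 0: FZ
Level 1: DC, DF, EL, NH
Level 2: AV, GQ, HL, JG, PW, QU, QV, XX
HL first appears at level 2.

2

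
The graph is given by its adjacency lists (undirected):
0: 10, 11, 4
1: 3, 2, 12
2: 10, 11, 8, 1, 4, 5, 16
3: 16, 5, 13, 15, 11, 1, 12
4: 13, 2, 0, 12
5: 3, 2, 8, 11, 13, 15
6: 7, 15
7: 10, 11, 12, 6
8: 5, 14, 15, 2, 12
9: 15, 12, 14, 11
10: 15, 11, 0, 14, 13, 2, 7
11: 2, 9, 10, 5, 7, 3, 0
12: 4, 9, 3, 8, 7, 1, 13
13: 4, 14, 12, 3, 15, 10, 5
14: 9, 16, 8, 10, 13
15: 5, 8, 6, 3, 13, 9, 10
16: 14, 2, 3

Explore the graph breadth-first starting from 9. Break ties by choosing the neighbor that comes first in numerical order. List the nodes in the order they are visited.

Visit 9; enqueue 11, 12, 14, 15 → queue [11, 12, 14, 15]
Visit 11; enqueue 0, 2, 3, 5, 7, 10 → queue [12, 14, 15, 0, 2, 3, 5, 7, 10]
Visit 12; enqueue 1, 4, 8, 13 → queue [14, 15, 0, 2, 3, 5, 7, 10, 1, 4, 8, 13]
Visit 14; enqueue 16 → queue [15, 0, 2, 3, 5, 7, 10, 1, 4, 8, 13, 16]
Visit 15; enqueue 6 → queue [0, 2, 3, 5, 7, 10, 1, 4, 8, 13, 16, 6]
Visit 0 → queue [2, 3, 5, 7, 10, 1, 4, 8, 13, 16, 6]
Visit 2 → queue [3, 5, 7, 10, 1, 4, 8, 13, 16, 6]
Visit 3 → queue [5, 7, 10, 1, 4, 8, 13, 16, 6]
Visit 5 → queue [7, 10, 1, 4, 8, 13, 16, 6]
Visit 7 → queue [10, 1, 4, 8, 13, 16, 6]
Visit 10 → queue [1, 4, 8, 13, 16, 6]
Visit 1 → queue [4, 8, 13, 16, 6]
Visit 4 → queue [8, 13, 16, 6]
Visit 8 → queue [13, 16, 6]
Visit 13 → queue [16, 6]
Visit 16 → queue [6]
Visit 6 → queue []

9, 11, 12, 14, 15, 0, 2, 3, 5, 7, 10, 1, 4, 8, 13, 16, 6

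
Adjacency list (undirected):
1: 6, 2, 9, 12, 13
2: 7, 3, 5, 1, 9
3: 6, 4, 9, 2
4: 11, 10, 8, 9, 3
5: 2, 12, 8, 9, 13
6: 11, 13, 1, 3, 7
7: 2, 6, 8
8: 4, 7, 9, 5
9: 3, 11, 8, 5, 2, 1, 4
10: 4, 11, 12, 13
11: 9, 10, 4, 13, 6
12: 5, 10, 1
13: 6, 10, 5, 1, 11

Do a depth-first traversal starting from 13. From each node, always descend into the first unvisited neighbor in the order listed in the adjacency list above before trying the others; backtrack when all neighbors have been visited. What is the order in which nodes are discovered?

Visit 13
13 → 6
6 → 11
11 → 9
9 → 3
3 → 4
4 → 10
10 → 12
12 → 5
5 → 2
2 → 7
7 → 8
2 → 1

13 -> 6 -> 11 -> 9 -> 3 -> 4 -> 10 -> 12 -> 5 -> 2 -> 7 -> 8 -> 1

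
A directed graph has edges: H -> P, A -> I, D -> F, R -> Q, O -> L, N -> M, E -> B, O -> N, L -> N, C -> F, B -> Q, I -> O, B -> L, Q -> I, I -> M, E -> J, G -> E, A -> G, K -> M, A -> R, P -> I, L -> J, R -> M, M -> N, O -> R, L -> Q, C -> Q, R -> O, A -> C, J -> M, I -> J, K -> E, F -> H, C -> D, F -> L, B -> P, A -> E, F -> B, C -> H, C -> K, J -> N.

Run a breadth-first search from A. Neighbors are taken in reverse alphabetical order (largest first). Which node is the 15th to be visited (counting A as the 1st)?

D

Visit A; enqueue R, I, G, E, C → queue [R, I, G, E, C]
Visit R; enqueue Q, O, M → queue [I, G, E, C, Q, O, M]
Visit I; enqueue J → queue [G, E, C, Q, O, M, J]
Visit G → queue [E, C, Q, O, M, J]
Visit E; enqueue B → queue [C, Q, O, M, J, B]
Visit C; enqueue K, H, F, D → queue [Q, O, M, J, B, K, H, F, D]
Visit Q → queue [O, M, J, B, K, H, F, D]
Visit O; enqueue N, L → queue [M, J, B, K, H, F, D, N, L]
Visit M → queue [J, B, K, H, F, D, N, L]
Visit J → queue [B, K, H, F, D, N, L]
Visit B; enqueue P → queue [K, H, F, D, N, L, P]
Visit K → queue [H, F, D, N, L, P]
Visit H → queue [F, D, N, L, P]
Visit F → queue [D, N, L, P]
Visit D → queue [N, L, P]
Visit N → queue [L, P]
Visit L → queue [P]
Visit P → queue []

Visit order: A, R, I, G, E, C, Q, O, M, J, B, K, H, F, D, N, L, P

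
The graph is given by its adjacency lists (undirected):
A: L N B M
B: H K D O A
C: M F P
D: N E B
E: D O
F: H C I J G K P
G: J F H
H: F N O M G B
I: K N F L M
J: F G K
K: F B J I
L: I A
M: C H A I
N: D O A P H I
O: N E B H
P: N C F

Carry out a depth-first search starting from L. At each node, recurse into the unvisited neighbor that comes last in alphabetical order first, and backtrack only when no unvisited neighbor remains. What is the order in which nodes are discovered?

Visit L
L → I
I → N
N → P
P → F
F → K
K → J
J → G
G → H
H → O
O → E
E → D
D → B
B → A
A → M
M → C

L -> I -> N -> P -> F -> K -> J -> G -> H -> O -> E -> D -> B -> A -> M -> C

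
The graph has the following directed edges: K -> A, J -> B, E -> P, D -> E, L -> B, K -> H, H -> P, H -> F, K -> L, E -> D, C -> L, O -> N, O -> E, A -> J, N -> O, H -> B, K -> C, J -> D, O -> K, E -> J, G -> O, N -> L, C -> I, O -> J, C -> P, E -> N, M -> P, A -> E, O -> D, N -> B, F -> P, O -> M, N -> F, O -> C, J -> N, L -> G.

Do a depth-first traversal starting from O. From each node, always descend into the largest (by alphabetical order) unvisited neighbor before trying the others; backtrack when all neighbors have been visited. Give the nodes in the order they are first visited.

O, N, L, G, B, F, P, M, K, H, C, I, A, J, D, E

Visit O
O → N
N → L
L → G
L → B
N → F
F → P
O → M
O → K
K → H
K → C
C → I
K → A
A → J
J → D
D → E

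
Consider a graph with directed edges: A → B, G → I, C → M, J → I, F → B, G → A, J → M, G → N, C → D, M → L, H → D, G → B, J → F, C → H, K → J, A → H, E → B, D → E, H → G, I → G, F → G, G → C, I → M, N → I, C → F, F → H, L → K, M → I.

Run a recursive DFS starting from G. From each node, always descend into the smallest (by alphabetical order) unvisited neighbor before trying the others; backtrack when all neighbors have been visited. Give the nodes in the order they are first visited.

Visit G
G → A
A → B
A → H
H → D
D → E
G → C
C → F
C → M
M → I
M → L
L → K
K → J
G → N

G, A, B, H, D, E, C, F, M, I, L, K, J, N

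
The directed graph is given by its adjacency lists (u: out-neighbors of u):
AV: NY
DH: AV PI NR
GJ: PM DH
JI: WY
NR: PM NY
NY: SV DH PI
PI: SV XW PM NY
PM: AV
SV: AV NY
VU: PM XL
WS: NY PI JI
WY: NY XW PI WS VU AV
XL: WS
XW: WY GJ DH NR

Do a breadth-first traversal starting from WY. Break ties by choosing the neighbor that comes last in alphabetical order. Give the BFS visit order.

WY, XW, WS, VU, PI, NY, AV, NR, GJ, DH, JI, XL, PM, SV

Visit WY; enqueue XW, WS, VU, PI, NY, AV → queue [XW, WS, VU, PI, NY, AV]
Visit XW; enqueue NR, GJ, DH → queue [WS, VU, PI, NY, AV, NR, GJ, DH]
Visit WS; enqueue JI → queue [VU, PI, NY, AV, NR, GJ, DH, JI]
Visit VU; enqueue XL, PM → queue [PI, NY, AV, NR, GJ, DH, JI, XL, PM]
Visit PI; enqueue SV → queue [NY, AV, NR, GJ, DH, JI, XL, PM, SV]
Visit NY → queue [AV, NR, GJ, DH, JI, XL, PM, SV]
Visit AV → queue [NR, GJ, DH, JI, XL, PM, SV]
Visit NR → queue [GJ, DH, JI, XL, PM, SV]
Visit GJ → queue [DH, JI, XL, PM, SV]
Visit DH → queue [JI, XL, PM, SV]
Visit JI → queue [XL, PM, SV]
Visit XL → queue [PM, SV]
Visit PM → queue [SV]
Visit SV → queue []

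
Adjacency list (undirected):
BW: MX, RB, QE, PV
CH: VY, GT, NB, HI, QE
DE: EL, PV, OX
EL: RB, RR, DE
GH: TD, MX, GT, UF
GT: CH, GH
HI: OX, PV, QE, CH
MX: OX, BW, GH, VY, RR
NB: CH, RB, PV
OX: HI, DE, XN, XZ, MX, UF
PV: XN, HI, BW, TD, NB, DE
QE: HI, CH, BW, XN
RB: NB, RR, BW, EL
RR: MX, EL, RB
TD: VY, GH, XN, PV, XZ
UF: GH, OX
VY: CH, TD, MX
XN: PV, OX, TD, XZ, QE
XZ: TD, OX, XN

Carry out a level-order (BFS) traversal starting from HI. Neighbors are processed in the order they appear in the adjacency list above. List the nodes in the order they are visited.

HI, OX, PV, QE, CH, DE, XN, XZ, MX, UF, BW, TD, NB, VY, GT, EL, GH, RR, RB

Visit HI; enqueue OX, PV, QE, CH → queue [OX, PV, QE, CH]
Visit OX; enqueue DE, XN, XZ, MX, UF → queue [PV, QE, CH, DE, XN, XZ, MX, UF]
Visit PV; enqueue BW, TD, NB → queue [QE, CH, DE, XN, XZ, MX, UF, BW, TD, NB]
Visit QE → queue [CH, DE, XN, XZ, MX, UF, BW, TD, NB]
Visit CH; enqueue VY, GT → queue [DE, XN, XZ, MX, UF, BW, TD, NB, VY, GT]
Visit DE; enqueue EL → queue [XN, XZ, MX, UF, BW, TD, NB, VY, GT, EL]
Visit XN → queue [XZ, MX, UF, BW, TD, NB, VY, GT, EL]
Visit XZ → queue [MX, UF, BW, TD, NB, VY, GT, EL]
Visit MX; enqueue GH, RR → queue [UF, BW, TD, NB, VY, GT, EL, GH, RR]
Visit UF → queue [BW, TD, NB, VY, GT, EL, GH, RR]
Visit BW; enqueue RB → queue [TD, NB, VY, GT, EL, GH, RR, RB]
Visit TD → queue [NB, VY, GT, EL, GH, RR, RB]
Visit NB → queue [VY, GT, EL, GH, RR, RB]
Visit VY → queue [GT, EL, GH, RR, RB]
Visit GT → queue [EL, GH, RR, RB]
Visit EL → queue [GH, RR, RB]
Visit GH → queue [RR, RB]
Visit RR → queue [RB]
Visit RB → queue []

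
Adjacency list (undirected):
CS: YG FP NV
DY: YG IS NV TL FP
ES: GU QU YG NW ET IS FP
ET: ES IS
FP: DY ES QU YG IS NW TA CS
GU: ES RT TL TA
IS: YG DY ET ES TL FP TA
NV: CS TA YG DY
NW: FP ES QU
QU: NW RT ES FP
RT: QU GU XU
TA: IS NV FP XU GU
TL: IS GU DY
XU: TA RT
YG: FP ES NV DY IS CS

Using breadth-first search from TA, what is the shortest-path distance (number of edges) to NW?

Level 0: TA
Level 1: FP, GU, IS, NV, XU
Level 2: CS, DY, ES, ET, NW, QU, RT, TL, YG
NW first appears at level 2.

2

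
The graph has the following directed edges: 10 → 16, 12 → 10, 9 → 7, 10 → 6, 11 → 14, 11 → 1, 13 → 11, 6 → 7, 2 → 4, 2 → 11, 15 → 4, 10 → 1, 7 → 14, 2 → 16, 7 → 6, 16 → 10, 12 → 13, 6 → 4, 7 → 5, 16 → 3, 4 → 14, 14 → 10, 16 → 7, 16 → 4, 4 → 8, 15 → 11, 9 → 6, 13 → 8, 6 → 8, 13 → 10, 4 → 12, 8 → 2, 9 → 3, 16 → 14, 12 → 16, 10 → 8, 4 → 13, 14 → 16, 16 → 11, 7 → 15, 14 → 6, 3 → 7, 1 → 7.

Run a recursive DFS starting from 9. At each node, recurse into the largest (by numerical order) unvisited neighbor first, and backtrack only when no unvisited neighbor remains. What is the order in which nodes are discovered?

Visit 9
9 → 7
7 → 15
15 → 11
11 → 14
14 → 16
16 → 10
10 → 8
8 → 2
2 → 4
4 → 13
4 → 12
10 → 6
10 → 1
16 → 3
7 → 5

9 -> 7 -> 15 -> 11 -> 14 -> 16 -> 10 -> 8 -> 2 -> 4 -> 13 -> 12 -> 6 -> 1 -> 3 -> 5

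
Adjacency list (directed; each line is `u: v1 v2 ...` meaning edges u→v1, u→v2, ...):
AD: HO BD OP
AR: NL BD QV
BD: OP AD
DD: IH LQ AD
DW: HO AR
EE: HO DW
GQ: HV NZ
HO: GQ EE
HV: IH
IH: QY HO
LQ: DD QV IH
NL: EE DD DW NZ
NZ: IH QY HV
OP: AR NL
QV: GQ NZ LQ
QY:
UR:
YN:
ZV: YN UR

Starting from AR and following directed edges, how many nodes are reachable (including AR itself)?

16

BFS from AR visits: AR, NL, BD, QV, EE, DD, DW, NZ, OP, AD, GQ, LQ, HO, IH, QY, HV
Reachable nodes: 16 of 19 total.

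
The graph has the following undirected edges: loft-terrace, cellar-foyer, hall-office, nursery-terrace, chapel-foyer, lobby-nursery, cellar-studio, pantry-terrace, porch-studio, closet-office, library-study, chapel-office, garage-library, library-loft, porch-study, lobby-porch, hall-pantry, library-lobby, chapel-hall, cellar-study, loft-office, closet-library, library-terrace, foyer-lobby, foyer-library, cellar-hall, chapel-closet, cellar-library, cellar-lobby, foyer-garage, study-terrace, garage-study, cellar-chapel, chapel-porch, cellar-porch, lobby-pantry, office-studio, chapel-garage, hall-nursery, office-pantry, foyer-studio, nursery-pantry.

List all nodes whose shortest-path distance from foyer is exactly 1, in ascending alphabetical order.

cellar, chapel, garage, library, lobby, studio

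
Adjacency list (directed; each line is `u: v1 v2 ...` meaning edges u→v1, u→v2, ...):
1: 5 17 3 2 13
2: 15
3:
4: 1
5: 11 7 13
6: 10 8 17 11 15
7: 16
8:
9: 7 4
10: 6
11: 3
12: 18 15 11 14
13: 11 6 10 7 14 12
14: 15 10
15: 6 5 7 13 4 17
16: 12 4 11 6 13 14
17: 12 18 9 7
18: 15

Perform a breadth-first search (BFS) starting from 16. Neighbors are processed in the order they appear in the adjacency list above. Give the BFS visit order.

Visit 16; enqueue 12, 4, 11, 6, 13, 14 → queue [12, 4, 11, 6, 13, 14]
Visit 12; enqueue 18, 15 → queue [4, 11, 6, 13, 14, 18, 15]
Visit 4; enqueue 1 → queue [11, 6, 13, 14, 18, 15, 1]
Visit 11; enqueue 3 → queue [6, 13, 14, 18, 15, 1, 3]
Visit 6; enqueue 10, 8, 17 → queue [13, 14, 18, 15, 1, 3, 10, 8, 17]
Visit 13; enqueue 7 → queue [14, 18, 15, 1, 3, 10, 8, 17, 7]
Visit 14 → queue [18, 15, 1, 3, 10, 8, 17, 7]
Visit 18 → queue [15, 1, 3, 10, 8, 17, 7]
Visit 15; enqueue 5 → queue [1, 3, 10, 8, 17, 7, 5]
Visit 1; enqueue 2 → queue [3, 10, 8, 17, 7, 5, 2]
Visit 3 → queue [10, 8, 17, 7, 5, 2]
Visit 10 → queue [8, 17, 7, 5, 2]
Visit 8 → queue [17, 7, 5, 2]
Visit 17; enqueue 9 → queue [7, 5, 2, 9]
Visit 7 → queue [5, 2, 9]
Visit 5 → queue [2, 9]
Visit 2 → queue [9]
Visit 9 → queue []

16 → 12 → 4 → 11 → 6 → 13 → 14 → 18 → 15 → 1 → 3 → 10 → 8 → 17 → 7 → 5 → 2 → 9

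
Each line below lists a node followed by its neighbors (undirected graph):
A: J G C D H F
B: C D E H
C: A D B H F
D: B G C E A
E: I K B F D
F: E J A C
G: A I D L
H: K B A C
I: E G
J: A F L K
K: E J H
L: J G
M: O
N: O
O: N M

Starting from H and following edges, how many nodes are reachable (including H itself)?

12

BFS from H visits: H, A, B, C, K, D, F, G, J, E, I, L
Reachable nodes: 12 of 15 total.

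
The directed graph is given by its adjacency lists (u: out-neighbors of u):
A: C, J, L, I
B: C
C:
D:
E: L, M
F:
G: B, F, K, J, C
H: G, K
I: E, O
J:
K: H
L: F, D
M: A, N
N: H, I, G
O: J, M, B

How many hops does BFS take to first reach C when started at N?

Level 0: N
Level 1: G, H, I
Level 2: B, C, E, F, J, K, O
Level 3: L, M
Level 4: A, D
C first appears at level 2.

2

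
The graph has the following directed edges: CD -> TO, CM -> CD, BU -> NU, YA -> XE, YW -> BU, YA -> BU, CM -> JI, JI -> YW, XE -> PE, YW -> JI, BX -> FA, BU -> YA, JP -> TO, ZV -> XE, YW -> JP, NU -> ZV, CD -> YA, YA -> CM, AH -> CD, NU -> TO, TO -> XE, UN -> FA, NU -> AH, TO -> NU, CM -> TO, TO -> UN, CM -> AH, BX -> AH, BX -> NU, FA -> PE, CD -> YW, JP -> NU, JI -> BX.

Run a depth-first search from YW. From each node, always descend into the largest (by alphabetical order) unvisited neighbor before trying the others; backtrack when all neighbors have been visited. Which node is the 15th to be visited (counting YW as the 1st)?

BX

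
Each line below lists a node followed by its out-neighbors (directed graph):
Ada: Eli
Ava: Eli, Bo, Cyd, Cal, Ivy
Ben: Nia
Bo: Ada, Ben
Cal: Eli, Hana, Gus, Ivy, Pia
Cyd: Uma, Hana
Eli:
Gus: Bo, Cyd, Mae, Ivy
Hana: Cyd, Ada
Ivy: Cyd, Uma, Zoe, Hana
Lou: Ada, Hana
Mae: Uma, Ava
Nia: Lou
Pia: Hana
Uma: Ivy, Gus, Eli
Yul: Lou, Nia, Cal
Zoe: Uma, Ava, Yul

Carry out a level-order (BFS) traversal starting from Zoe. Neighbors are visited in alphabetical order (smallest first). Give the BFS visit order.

Visit Zoe; enqueue Ava, Uma, Yul → queue [Ava, Uma, Yul]
Visit Ava; enqueue Bo, Cal, Cyd, Eli, Ivy → queue [Uma, Yul, Bo, Cal, Cyd, Eli, Ivy]
Visit Uma; enqueue Gus → queue [Yul, Bo, Cal, Cyd, Eli, Ivy, Gus]
Visit Yul; enqueue Lou, Nia → queue [Bo, Cal, Cyd, Eli, Ivy, Gus, Lou, Nia]
Visit Bo; enqueue Ada, Ben → queue [Cal, Cyd, Eli, Ivy, Gus, Lou, Nia, Ada, Ben]
Visit Cal; enqueue Hana, Pia → queue [Cyd, Eli, Ivy, Gus, Lou, Nia, Ada, Ben, Hana, Pia]
Visit Cyd → queue [Eli, Ivy, Gus, Lou, Nia, Ada, Ben, Hana, Pia]
Visit Eli → queue [Ivy, Gus, Lou, Nia, Ada, Ben, Hana, Pia]
Visit Ivy → queue [Gus, Lou, Nia, Ada, Ben, Hana, Pia]
Visit Gus; enqueue Mae → queue [Lou, Nia, Ada, Ben, Hana, Pia, Mae]
Visit Lou → queue [Nia, Ada, Ben, Hana, Pia, Mae]
Visit Nia → queue [Ada, Ben, Hana, Pia, Mae]
Visit Ada → queue [Ben, Hana, Pia, Mae]
Visit Ben → queue [Hana, Pia, Mae]
Visit Hana → queue [Pia, Mae]
Visit Pia → queue [Mae]
Visit Mae → queue []

Zoe → Ava → Uma → Yul → Bo → Cal → Cyd → Eli → Ivy → Gus → Lou → Nia → Ada → Ben → Hana → Pia → Mae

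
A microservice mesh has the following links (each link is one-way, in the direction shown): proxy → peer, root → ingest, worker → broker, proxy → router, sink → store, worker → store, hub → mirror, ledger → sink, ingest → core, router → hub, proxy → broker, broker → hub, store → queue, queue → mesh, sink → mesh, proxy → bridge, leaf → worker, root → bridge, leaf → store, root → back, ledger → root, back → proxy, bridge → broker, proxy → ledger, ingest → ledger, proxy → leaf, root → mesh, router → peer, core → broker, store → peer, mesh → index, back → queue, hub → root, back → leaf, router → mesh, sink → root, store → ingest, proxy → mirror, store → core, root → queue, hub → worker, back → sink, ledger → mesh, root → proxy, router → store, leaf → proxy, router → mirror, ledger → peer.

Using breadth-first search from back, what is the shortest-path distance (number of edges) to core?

Level 0: back
Level 1: leaf, proxy, queue, sink
Level 2: bridge, broker, ledger, mesh, mirror, peer, root, router, store, worker
Level 3: core, hub, index, ingest
core first appears at level 3.

3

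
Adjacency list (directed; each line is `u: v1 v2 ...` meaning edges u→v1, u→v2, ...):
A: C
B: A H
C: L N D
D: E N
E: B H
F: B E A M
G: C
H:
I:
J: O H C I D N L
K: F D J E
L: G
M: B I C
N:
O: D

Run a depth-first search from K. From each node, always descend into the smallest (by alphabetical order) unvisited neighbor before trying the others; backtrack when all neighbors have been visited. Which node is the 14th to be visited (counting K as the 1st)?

J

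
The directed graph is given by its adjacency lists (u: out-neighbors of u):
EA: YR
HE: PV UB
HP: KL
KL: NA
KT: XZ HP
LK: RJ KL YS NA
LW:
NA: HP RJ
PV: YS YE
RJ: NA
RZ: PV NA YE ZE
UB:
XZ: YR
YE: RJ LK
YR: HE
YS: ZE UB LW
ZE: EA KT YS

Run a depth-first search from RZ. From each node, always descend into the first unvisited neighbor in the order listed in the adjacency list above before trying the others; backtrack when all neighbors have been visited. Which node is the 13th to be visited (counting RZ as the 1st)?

NA

Visit RZ
RZ → PV
PV → YS
YS → ZE
ZE → EA
EA → YR
YR → HE
HE → UB
ZE → KT
KT → XZ
KT → HP
HP → KL
KL → NA
NA → RJ
YS → LW
PV → YE
YE → LK

Visit order: RZ, PV, YS, ZE, EA, YR, HE, UB, KT, XZ, HP, KL, NA, RJ, LW, YE, LK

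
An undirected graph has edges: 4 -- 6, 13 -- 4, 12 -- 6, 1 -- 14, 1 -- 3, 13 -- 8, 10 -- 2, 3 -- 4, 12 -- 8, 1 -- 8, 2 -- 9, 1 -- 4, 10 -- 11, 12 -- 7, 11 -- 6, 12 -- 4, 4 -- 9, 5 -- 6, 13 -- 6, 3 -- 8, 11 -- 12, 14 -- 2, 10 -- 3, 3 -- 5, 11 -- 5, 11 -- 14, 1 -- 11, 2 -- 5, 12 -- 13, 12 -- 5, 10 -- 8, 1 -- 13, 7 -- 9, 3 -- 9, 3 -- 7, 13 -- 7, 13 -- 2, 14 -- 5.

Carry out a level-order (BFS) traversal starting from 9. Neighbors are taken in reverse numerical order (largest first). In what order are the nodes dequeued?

9 7 4 3 2 13 12 6 1 10 8 5 14 11

Visit 9; enqueue 7, 4, 3, 2 → queue [7, 4, 3, 2]
Visit 7; enqueue 13, 12 → queue [4, 3, 2, 13, 12]
Visit 4; enqueue 6, 1 → queue [3, 2, 13, 12, 6, 1]
Visit 3; enqueue 10, 8, 5 → queue [2, 13, 12, 6, 1, 10, 8, 5]
Visit 2; enqueue 14 → queue [13, 12, 6, 1, 10, 8, 5, 14]
Visit 13 → queue [12, 6, 1, 10, 8, 5, 14]
Visit 12; enqueue 11 → queue [6, 1, 10, 8, 5, 14, 11]
Visit 6 → queue [1, 10, 8, 5, 14, 11]
Visit 1 → queue [10, 8, 5, 14, 11]
Visit 10 → queue [8, 5, 14, 11]
Visit 8 → queue [5, 14, 11]
Visit 5 → queue [14, 11]
Visit 14 → queue [11]
Visit 11 → queue []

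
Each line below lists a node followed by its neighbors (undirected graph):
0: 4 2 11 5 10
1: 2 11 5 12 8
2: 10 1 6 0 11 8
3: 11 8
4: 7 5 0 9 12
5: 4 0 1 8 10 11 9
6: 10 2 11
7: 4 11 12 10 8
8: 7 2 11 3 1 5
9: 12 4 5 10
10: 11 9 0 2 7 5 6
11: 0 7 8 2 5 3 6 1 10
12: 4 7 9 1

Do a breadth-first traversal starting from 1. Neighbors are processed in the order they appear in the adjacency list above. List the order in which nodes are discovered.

1 → 2 → 11 → 5 → 12 → 8 → 10 → 6 → 0 → 7 → 3 → 4 → 9

Visit 1; enqueue 2, 11, 5, 12, 8 → queue [2, 11, 5, 12, 8]
Visit 2; enqueue 10, 6, 0 → queue [11, 5, 12, 8, 10, 6, 0]
Visit 11; enqueue 7, 3 → queue [5, 12, 8, 10, 6, 0, 7, 3]
Visit 5; enqueue 4, 9 → queue [12, 8, 10, 6, 0, 7, 3, 4, 9]
Visit 12 → queue [8, 10, 6, 0, 7, 3, 4, 9]
Visit 8 → queue [10, 6, 0, 7, 3, 4, 9]
Visit 10 → queue [6, 0, 7, 3, 4, 9]
Visit 6 → queue [0, 7, 3, 4, 9]
Visit 0 → queue [7, 3, 4, 9]
Visit 7 → queue [3, 4, 9]
Visit 3 → queue [4, 9]
Visit 4 → queue [9]
Visit 9 → queue []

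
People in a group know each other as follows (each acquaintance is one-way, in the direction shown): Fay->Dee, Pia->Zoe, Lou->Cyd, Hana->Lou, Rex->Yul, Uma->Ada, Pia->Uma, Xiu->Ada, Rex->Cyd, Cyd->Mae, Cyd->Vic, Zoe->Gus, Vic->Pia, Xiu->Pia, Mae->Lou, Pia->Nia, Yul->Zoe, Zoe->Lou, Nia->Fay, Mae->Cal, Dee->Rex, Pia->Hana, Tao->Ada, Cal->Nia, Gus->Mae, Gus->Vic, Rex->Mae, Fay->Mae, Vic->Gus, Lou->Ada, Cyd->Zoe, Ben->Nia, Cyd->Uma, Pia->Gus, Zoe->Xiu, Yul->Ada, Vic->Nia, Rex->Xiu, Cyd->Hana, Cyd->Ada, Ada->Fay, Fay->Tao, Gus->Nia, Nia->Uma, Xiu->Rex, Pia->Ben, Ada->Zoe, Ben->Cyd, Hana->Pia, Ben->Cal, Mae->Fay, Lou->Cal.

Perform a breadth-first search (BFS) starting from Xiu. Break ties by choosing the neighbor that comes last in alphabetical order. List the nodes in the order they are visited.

Visit Xiu; enqueue Rex, Pia, Ada → queue [Rex, Pia, Ada]
Visit Rex; enqueue Yul, Mae, Cyd → queue [Pia, Ada, Yul, Mae, Cyd]
Visit Pia; enqueue Zoe, Uma, Nia, Hana, Gus, Ben → queue [Ada, Yul, Mae, Cyd, Zoe, Uma, Nia, Hana, Gus, Ben]
Visit Ada; enqueue Fay → queue [Yul, Mae, Cyd, Zoe, Uma, Nia, Hana, Gus, Ben, Fay]
Visit Yul → queue [Mae, Cyd, Zoe, Uma, Nia, Hana, Gus, Ben, Fay]
Visit Mae; enqueue Lou, Cal → queue [Cyd, Zoe, Uma, Nia, Hana, Gus, Ben, Fay, Lou, Cal]
Visit Cyd; enqueue Vic → queue [Zoe, Uma, Nia, Hana, Gus, Ben, Fay, Lou, Cal, Vic]
Visit Zoe → queue [Uma, Nia, Hana, Gus, Ben, Fay, Lou, Cal, Vic]
Visit Uma → queue [Nia, Hana, Gus, Ben, Fay, Lou, Cal, Vic]
Visit Nia → queue [Hana, Gus, Ben, Fay, Lou, Cal, Vic]
Visit Hana → queue [Gus, Ben, Fay, Lou, Cal, Vic]
Visit Gus → queue [Ben, Fay, Lou, Cal, Vic]
Visit Ben → queue [Fay, Lou, Cal, Vic]
Visit Fay; enqueue Tao, Dee → queue [Lou, Cal, Vic, Tao, Dee]
Visit Lou → queue [Cal, Vic, Tao, Dee]
Visit Cal → queue [Vic, Tao, Dee]
Visit Vic → queue [Tao, Dee]
Visit Tao → queue [Dee]
Visit Dee → queue []

Xiu -> Rex -> Pia -> Ada -> Yul -> Mae -> Cyd -> Zoe -> Uma -> Nia -> Hana -> Gus -> Ben -> Fay -> Lou -> Cal -> Vic -> Tao -> Dee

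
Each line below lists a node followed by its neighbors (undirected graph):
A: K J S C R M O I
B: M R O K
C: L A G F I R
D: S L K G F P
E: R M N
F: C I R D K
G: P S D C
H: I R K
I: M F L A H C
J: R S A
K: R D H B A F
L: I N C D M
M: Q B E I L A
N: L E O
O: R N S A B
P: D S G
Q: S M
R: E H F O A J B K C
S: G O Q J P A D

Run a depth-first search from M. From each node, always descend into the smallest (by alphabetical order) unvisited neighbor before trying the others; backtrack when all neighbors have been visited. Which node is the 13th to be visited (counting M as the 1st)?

H

Visit M
M → A
A → C
C → F
F → D
D → G
G → P
P → S
S → J
J → R
R → B
B → K
K → H
H → I
I → L
L → N
N → E
N → O
S → Q

Visit order: M, A, C, F, D, G, P, S, J, R, B, K, H, I, L, N, E, O, Q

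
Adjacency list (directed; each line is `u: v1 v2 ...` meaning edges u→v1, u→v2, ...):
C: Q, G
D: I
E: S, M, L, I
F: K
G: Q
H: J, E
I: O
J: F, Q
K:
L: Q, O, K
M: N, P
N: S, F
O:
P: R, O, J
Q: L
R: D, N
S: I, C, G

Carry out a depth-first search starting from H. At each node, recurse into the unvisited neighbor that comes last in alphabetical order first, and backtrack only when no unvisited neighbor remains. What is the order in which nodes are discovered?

H, J, Q, L, O, K, F, E, S, I, G, C, M, P, R, N, D

Visit H
H → J
J → Q
Q → L
L → O
L → K
J → F
H → E
E → S
S → I
S → G
S → C
E → M
M → P
P → R
R → N
R → D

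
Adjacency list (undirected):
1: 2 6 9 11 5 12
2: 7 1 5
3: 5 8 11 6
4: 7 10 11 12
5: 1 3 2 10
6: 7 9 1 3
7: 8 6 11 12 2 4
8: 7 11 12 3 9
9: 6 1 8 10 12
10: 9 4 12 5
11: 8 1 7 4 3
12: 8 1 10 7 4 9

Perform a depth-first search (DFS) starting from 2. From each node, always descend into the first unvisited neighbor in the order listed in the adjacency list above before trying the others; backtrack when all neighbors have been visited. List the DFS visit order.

Visit 2
2 → 7
7 → 8
8 → 11
11 → 1
1 → 6
6 → 9
9 → 10
10 → 4
4 → 12
10 → 5
5 → 3

2 → 7 → 8 → 11 → 1 → 6 → 9 → 10 → 4 → 12 → 5 → 3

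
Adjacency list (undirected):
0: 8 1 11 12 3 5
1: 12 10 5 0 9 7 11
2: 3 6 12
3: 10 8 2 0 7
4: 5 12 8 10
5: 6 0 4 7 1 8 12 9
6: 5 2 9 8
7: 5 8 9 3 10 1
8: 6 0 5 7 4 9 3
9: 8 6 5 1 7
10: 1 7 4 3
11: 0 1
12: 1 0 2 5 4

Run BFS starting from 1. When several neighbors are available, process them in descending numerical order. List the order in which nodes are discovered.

Visit 1; enqueue 12, 11, 10, 9, 7, 5, 0 → queue [12, 11, 10, 9, 7, 5, 0]
Visit 12; enqueue 4, 2 → queue [11, 10, 9, 7, 5, 0, 4, 2]
Visit 11 → queue [10, 9, 7, 5, 0, 4, 2]
Visit 10; enqueue 3 → queue [9, 7, 5, 0, 4, 2, 3]
Visit 9; enqueue 8, 6 → queue [7, 5, 0, 4, 2, 3, 8, 6]
Visit 7 → queue [5, 0, 4, 2, 3, 8, 6]
Visit 5 → queue [0, 4, 2, 3, 8, 6]
Visit 0 → queue [4, 2, 3, 8, 6]
Visit 4 → queue [2, 3, 8, 6]
Visit 2 → queue [3, 8, 6]
Visit 3 → queue [8, 6]
Visit 8 → queue [6]
Visit 6 → queue []

1, 12, 11, 10, 9, 7, 5, 0, 4, 2, 3, 8, 6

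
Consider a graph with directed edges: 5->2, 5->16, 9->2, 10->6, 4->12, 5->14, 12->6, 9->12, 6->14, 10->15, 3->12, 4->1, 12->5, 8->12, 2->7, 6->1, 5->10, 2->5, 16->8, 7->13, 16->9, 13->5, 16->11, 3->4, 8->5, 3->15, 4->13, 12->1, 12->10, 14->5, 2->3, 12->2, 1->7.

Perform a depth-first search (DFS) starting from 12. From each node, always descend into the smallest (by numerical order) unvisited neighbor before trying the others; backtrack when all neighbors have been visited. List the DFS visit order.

12 → 1 → 7 → 13 → 5 → 2 → 3 → 4 → 15 → 10 → 6 → 14 → 16 → 8 → 9 → 11

Visit 12
12 → 1
1 → 7
7 → 13
13 → 5
5 → 2
2 → 3
3 → 4
3 → 15
5 → 10
10 → 6
6 → 14
5 → 16
16 → 8
16 → 9
16 → 11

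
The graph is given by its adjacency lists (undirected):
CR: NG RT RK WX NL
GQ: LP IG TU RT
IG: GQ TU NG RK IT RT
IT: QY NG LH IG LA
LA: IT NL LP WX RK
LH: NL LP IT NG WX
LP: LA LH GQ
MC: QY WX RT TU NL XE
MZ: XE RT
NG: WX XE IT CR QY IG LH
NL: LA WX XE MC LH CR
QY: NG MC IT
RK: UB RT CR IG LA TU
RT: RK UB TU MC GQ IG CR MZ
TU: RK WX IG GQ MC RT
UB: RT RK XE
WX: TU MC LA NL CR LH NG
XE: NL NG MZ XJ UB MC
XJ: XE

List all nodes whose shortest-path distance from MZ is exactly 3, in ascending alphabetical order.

IT, LA, LH, LP, QY, WX

Level 0: MZ
Level 1: RT, XE
Level 2: CR, GQ, IG, MC, NG, NL, RK, TU, UB, XJ
Level 3: IT, LA, LH, LP, QY, WX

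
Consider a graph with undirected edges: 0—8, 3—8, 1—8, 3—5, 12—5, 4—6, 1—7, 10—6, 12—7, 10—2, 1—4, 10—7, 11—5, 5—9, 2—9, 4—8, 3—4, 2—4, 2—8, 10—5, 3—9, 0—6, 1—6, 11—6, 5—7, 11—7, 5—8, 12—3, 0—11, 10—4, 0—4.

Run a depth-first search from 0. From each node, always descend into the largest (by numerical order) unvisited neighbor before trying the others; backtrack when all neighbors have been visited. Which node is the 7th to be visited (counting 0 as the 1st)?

6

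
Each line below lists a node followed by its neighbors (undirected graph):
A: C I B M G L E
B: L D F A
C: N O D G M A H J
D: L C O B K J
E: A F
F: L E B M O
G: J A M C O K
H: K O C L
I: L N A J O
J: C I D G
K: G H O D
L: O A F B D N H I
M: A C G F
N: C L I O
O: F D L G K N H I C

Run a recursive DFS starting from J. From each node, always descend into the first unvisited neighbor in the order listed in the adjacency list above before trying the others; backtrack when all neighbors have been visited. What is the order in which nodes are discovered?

J C N L O F E A I B D K G M H

Visit J
J → C
C → N
N → L
L → O
O → F
F → E
E → A
A → I
A → B
B → D
D → K
K → G
G → M
K → H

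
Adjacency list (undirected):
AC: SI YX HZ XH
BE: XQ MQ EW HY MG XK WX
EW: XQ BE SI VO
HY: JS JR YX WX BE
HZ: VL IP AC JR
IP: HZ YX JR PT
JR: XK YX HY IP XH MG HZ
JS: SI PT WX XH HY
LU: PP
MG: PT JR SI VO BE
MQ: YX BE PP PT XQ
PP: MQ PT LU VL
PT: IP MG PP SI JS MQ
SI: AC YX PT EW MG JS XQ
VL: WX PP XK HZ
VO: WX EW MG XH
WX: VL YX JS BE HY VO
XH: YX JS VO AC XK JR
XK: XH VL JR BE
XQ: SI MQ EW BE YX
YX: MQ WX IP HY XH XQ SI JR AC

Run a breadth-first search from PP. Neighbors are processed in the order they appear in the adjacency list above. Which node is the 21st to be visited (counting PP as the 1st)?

Visit PP; enqueue MQ, PT, LU, VL → queue [MQ, PT, LU, VL]
Visit MQ; enqueue YX, BE, XQ → queue [PT, LU, VL, YX, BE, XQ]
Visit PT; enqueue IP, MG, SI, JS → queue [LU, VL, YX, BE, XQ, IP, MG, SI, JS]
Visit LU → queue [VL, YX, BE, XQ, IP, MG, SI, JS]
Visit VL; enqueue WX, XK, HZ → queue [YX, BE, XQ, IP, MG, SI, JS, WX, XK, HZ]
Visit YX; enqueue HY, XH, JR, AC → queue [BE, XQ, IP, MG, SI, JS, WX, XK, HZ, HY, XH, JR, AC]
Visit BE; enqueue EW → queue [XQ, IP, MG, SI, JS, WX, XK, HZ, HY, XH, JR, AC, EW]
Visit XQ → queue [IP, MG, SI, JS, WX, XK, HZ, HY, XH, JR, AC, EW]
Visit IP → queue [MG, SI, JS, WX, XK, HZ, HY, XH, JR, AC, EW]
Visit MG; enqueue VO → queue [SI, JS, WX, XK, HZ, HY, XH, JR, AC, EW, VO]
Visit SI → queue [JS, WX, XK, HZ, HY, XH, JR, AC, EW, VO]
Visit JS → queue [WX, XK, HZ, HY, XH, JR, AC, EW, VO]
Visit WX → queue [XK, HZ, HY, XH, JR, AC, EW, VO]
Visit XK → queue [HZ, HY, XH, JR, AC, EW, VO]
Visit HZ → queue [HY, XH, JR, AC, EW, VO]
Visit HY → queue [XH, JR, AC, EW, VO]
Visit XH → queue [JR, AC, EW, VO]
Visit JR → queue [AC, EW, VO]
Visit AC → queue [EW, VO]
Visit EW → queue [VO]
Visit VO → queue []

Visit order: PP, MQ, PT, LU, VL, YX, BE, XQ, IP, MG, SI, JS, WX, XK, HZ, HY, XH, JR, AC, EW, VO

VO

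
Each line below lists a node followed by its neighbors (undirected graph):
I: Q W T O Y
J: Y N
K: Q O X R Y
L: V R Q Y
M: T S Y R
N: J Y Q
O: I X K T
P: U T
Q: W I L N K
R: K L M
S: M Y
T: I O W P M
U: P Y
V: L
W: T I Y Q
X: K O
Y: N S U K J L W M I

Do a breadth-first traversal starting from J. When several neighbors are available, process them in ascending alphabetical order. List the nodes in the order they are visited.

J -> N -> Y -> Q -> I -> K -> L -> M -> S -> U -> W -> O -> T -> R -> X -> V -> P

Visit J; enqueue N, Y → queue [N, Y]
Visit N; enqueue Q → queue [Y, Q]
Visit Y; enqueue I, K, L, M, S, U, W → queue [Q, I, K, L, M, S, U, W]
Visit Q → queue [I, K, L, M, S, U, W]
Visit I; enqueue O, T → queue [K, L, M, S, U, W, O, T]
Visit K; enqueue R, X → queue [L, M, S, U, W, O, T, R, X]
Visit L; enqueue V → queue [M, S, U, W, O, T, R, X, V]
Visit M → queue [S, U, W, O, T, R, X, V]
Visit S → queue [U, W, O, T, R, X, V]
Visit U; enqueue P → queue [W, O, T, R, X, V, P]
Visit W → queue [O, T, R, X, V, P]
Visit O → queue [T, R, X, V, P]
Visit T → queue [R, X, V, P]
Visit R → queue [X, V, P]
Visit X → queue [V, P]
Visit V → queue [P]
Visit P → queue []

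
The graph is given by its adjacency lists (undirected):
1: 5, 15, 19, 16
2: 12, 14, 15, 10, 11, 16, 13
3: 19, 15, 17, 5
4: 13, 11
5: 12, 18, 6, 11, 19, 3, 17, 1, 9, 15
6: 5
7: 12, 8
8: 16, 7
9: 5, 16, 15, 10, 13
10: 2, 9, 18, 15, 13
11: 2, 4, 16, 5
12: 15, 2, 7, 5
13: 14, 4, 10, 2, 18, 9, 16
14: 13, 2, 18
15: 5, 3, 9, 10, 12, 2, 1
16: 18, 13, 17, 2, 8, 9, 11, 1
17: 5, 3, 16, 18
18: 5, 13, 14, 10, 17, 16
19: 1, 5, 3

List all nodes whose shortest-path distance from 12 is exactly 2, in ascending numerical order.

1, 3, 6, 8, 9, 10, 11, 13, 14, 16, 17, 18, 19

Level 0: 12
Level 1: 2, 5, 7, 15
Level 2: 1, 3, 6, 8, 9, 10, 11, 13, 14, 16, 17, 18, 19
Level 3: 4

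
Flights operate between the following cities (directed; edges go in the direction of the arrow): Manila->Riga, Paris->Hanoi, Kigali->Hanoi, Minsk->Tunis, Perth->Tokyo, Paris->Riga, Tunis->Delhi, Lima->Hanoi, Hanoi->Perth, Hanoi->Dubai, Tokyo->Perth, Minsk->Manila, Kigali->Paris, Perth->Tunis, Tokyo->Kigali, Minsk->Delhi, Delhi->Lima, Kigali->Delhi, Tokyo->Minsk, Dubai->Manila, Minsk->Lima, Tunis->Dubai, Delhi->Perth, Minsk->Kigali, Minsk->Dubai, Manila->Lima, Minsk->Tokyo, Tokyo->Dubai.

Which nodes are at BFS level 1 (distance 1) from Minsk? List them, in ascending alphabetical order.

Delhi, Dubai, Kigali, Lima, Manila, Tokyo, Tunis

Level 0: Minsk
Level 1: Delhi, Dubai, Kigali, Lima, Manila, Tokyo, Tunis
Level 2: Hanoi, Paris, Perth, Riga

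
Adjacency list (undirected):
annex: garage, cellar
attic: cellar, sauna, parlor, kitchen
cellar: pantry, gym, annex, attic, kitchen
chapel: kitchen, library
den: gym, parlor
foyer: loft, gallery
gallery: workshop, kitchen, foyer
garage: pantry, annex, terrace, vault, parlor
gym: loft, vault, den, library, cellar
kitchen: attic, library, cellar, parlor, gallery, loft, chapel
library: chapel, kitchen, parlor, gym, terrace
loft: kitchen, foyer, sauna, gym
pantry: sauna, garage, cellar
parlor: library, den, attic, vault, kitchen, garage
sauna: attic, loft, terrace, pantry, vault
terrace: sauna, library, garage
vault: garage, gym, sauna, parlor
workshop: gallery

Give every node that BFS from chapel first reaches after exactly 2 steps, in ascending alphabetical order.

attic, cellar, gallery, gym, loft, parlor, terrace

Level 0: chapel
Level 1: kitchen, library
Level 2: attic, cellar, gallery, gym, loft, parlor, terrace
Level 3: annex, den, foyer, garage, pantry, sauna, vault, workshop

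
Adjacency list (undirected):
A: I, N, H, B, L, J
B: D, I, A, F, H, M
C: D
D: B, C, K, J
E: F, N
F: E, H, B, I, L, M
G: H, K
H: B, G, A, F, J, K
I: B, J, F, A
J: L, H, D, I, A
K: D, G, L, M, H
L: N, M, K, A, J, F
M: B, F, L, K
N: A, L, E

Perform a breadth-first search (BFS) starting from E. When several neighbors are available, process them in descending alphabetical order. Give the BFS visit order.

Visit E; enqueue N, F → queue [N, F]
Visit N; enqueue L, A → queue [F, L, A]
Visit F; enqueue M, I, H, B → queue [L, A, M, I, H, B]
Visit L; enqueue K, J → queue [A, M, I, H, B, K, J]
Visit A → queue [M, I, H, B, K, J]
Visit M → queue [I, H, B, K, J]
Visit I → queue [H, B, K, J]
Visit H; enqueue G → queue [B, K, J, G]
Visit B; enqueue D → queue [K, J, G, D]
Visit K → queue [J, G, D]
Visit J → queue [G, D]
Visit G → queue [D]
Visit D; enqueue C → queue [C]
Visit C → queue []

E → N → F → L → A → M → I → H → B → K → J → G → D → C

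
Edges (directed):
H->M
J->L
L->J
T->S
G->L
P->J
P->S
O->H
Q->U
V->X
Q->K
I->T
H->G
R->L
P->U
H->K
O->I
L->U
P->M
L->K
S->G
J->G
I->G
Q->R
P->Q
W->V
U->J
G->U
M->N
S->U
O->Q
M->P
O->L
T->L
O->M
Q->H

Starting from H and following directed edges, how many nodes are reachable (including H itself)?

12

BFS from H visits: H, M, K, G, P, N, U, L, S, Q, J, R
Reachable nodes: 12 of 18 total.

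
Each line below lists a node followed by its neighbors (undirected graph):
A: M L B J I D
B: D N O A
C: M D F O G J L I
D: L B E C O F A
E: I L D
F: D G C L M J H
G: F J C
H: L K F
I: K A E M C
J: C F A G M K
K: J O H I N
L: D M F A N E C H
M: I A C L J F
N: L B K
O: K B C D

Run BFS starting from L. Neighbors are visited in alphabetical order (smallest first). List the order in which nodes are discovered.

Visit L; enqueue A, C, D, E, F, H, M, N → queue [A, C, D, E, F, H, M, N]
Visit A; enqueue B, I, J → queue [C, D, E, F, H, M, N, B, I, J]
Visit C; enqueue G, O → queue [D, E, F, H, M, N, B, I, J, G, O]
Visit D → queue [E, F, H, M, N, B, I, J, G, O]
Visit E → queue [F, H, M, N, B, I, J, G, O]
Visit F → queue [H, M, N, B, I, J, G, O]
Visit H; enqueue K → queue [M, N, B, I, J, G, O, K]
Visit M → queue [N, B, I, J, G, O, K]
Visit N → queue [B, I, J, G, O, K]
Visit B → queue [I, J, G, O, K]
Visit I → queue [J, G, O, K]
Visit J → queue [G, O, K]
Visit G → queue [O, K]
Visit O → queue [K]
Visit K → queue []

L A C D E F H M N B I J G O K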